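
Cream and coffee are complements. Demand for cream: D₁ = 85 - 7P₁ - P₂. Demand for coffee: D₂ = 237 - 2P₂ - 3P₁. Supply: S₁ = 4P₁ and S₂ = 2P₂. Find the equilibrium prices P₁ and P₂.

P₁ = 103/41, P₂ = 2352/41

Market 1: 85 - 7P₁ - P₂ = 4P₁ → 11P₁ + P₂ = 85.
Market 2: 4P₂ + 3P₁ = 237.
Eliminating P₂: 4×(1) − 1×(2) gives 41P₁ = 103, so P₁ = 103/41.
Back-substitute into (2): P₂ = (237 − 3×103/41) / 4 = 2352/41.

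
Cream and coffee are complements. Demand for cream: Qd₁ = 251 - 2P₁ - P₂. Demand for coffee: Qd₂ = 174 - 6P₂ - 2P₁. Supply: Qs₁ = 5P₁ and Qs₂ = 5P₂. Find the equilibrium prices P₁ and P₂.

P₁ = 2587/75, P₂ = 716/75

Market 1: 251 - 2P₁ - P₂ = 5P₁ → 7P₁ + P₂ = 251.
Market 2: 11P₂ + 2P₁ = 174.
Eliminating P₂: 11×(1) − 1×(2) gives 75P₁ = 2587, so P₁ = 2587/75.
Back-substitute into (2): P₂ = (174 − 2×2587/75) / 11 = 716/75.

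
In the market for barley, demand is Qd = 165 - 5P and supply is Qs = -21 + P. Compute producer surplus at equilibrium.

Equilibrium: 165 - 5P = -21 + P gives P* = 31, Q* = 10.
Supply starts at P = 21 (where Qs = 0).
PS = ½(31 − 21)(10) = 50.

Producer surplus = 50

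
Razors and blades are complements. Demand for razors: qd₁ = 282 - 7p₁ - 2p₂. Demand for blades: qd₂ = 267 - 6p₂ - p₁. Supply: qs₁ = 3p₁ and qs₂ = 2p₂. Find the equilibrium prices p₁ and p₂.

p₁ = 287/13, p₂ = 398/13

Market 1: 282 - 7p₁ - 2p₂ = 3p₁ → 10p₁ + 2p₂ = 282.
Market 2: 8p₂ + p₁ = 267.
Eliminating p₂: 8×(1) − 2×(2) gives 78p₁ = 1722, so p₁ = 287/13.
Back-substitute into (2): p₂ = (267 − 1×287/13) / 8 = 398/13.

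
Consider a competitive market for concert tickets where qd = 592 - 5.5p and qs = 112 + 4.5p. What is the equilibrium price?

p* = 48

Set qd = qs: 592 - 5.5p = 112 + 4.5p.
480 = 10p, so p* = 48.
q* = 592 − 5.5(48) = 328.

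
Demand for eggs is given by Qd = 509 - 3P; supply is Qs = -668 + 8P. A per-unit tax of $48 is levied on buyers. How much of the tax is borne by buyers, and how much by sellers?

Pre-tax equilibrium: P* = 107, Q* = 188.
Tax on buyers shifts demand to Qd = 509 − 3(P + 48) = 365 - 3P.
365 - 3P = -668 + 8P gives seller price Ps = 1033/11; buyers pay Pb = 1033/11 + 48 = 1561/11.
New quantity: Q = 509 − 3(1561/11) = 916/11.
Buyer burden = 1561/11 − 107 = 384/11; seller burden = 107 − 1033/11 = 144/11.

Buyers bear 384/11, sellers bear 144/11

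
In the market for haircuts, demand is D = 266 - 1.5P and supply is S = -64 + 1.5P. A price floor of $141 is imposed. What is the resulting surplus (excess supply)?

Surplus = 93

Equilibrium price would be P* = 110, so the floor at 141 binds.
At P = 141: D = 54.5, S = 147.5.
Surplus = 147.5 − 54.5 = 93.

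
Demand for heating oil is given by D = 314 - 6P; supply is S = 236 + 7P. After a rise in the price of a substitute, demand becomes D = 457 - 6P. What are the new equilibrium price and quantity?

Original equilibrium: P* = 6, Q* = 278.
New equilibrium: 457 - 6P = 236 + 7P, so 221 = 13P and P' = 17; Q' = 457 − 6(17) = 355.

P' = 17, Q' = 355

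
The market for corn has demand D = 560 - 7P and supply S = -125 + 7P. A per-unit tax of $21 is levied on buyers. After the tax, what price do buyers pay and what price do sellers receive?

Pre-tax equilibrium: P* = 685/14, Q* = 217.5.
Tax on buyers shifts demand to D = 560 − 7(P + 21) = 413 - 7P.
413 - 7P = -125 + 7P gives seller price Ps = 269/7; buyers pay Pb = 269/7 + 21 = 416/7.
New quantity: Q = 560 − 7(416/7) = 144.

Buyers pay 416/7, sellers receive 269/7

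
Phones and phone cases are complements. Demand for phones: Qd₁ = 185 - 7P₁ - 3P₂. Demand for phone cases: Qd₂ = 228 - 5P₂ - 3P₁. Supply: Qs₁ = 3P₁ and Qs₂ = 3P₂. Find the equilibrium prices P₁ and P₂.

Market 1: 185 - 7P₁ - 3P₂ = 3P₁ → 10P₁ + 3P₂ = 185.
Market 2: 8P₂ + 3P₁ = 228.
Eliminating P₂: 8×(1) − 3×(2) gives 71P₁ = 796, so P₁ = 796/71.
Back-substitute into (2): P₂ = (228 − 3×796/71) / 8 = 1725/71.

P₁ = 796/71, P₂ = 1725/71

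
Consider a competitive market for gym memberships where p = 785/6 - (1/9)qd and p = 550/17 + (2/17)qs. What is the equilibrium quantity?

q* = 430.5

Set the two price expressions equal: 785/6 - (1/9)q = 550/17 + (2/17)q.
10045/102 = (35/153)q, so q* = 430.5.
p* = 785/6 − (1/9)(430.5) = 83.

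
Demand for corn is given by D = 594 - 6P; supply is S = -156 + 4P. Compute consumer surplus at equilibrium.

Equilibrium: 594 - 6P = -156 + 4P gives P* = 75, Q* = 144.
Demand choke price (D = 0): P = 99.
CS = ½(99 − 75)(144) = 1728.

Consumer surplus = 1728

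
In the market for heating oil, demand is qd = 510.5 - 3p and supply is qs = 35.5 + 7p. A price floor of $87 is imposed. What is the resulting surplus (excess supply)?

Surplus = 395

Equilibrium price would be p* = 47.5, so the floor at 87 binds.
At p = 87: qd = 249.5, qs = 644.5.
Surplus = 644.5 − 249.5 = 395.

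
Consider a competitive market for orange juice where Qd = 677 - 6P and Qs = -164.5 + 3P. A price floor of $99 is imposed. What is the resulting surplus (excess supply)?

Equilibrium price would be P* = 93.5, so the floor at 99 binds.
At P = 99: Qd = 83, Qs = 132.5.
Surplus = 132.5 − 83 = 49.5.

Surplus = 49.5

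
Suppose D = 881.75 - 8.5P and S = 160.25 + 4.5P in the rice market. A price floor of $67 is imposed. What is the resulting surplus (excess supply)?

Surplus = 149.5

Equilibrium price would be P* = 55.5, so the floor at 67 binds.
At P = 67: D = 312.25, S = 461.75.
Surplus = 461.75 − 312.25 = 149.5.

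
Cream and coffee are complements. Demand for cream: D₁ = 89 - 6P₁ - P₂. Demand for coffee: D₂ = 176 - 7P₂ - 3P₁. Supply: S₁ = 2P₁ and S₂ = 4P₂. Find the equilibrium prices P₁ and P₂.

P₁ = 803/85, P₂ = 1141/85

Market 1: 89 - 6P₁ - P₂ = 2P₁ → 8P₁ + P₂ = 89.
Market 2: 11P₂ + 3P₁ = 176.
Eliminating P₂: 11×(1) − 1×(2) gives 85P₁ = 803, so P₁ = 803/85.
Back-substitute into (2): P₂ = (176 − 3×803/85) / 11 = 1141/85.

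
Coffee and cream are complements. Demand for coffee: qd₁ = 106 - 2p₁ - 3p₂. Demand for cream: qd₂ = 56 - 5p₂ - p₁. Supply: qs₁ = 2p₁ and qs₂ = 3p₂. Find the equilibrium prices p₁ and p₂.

Market 1: 106 - 2p₁ - 3p₂ = 2p₁ → 4p₁ + 3p₂ = 106.
Market 2: 8p₂ + p₁ = 56.
Eliminating p₂: 8×(1) − 3×(2) gives 29p₁ = 680, so p₁ = 680/29.
Back-substitute into (2): p₂ = (56 − 1×680/29) / 8 = 118/29.

p₁ = 680/29, p₂ = 118/29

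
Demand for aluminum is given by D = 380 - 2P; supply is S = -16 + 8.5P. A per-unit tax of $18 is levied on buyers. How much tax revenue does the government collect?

Pre-tax equilibrium: P* = 264/7, Q* = 2132/7.
Tax on buyers shifts demand to D = 380 − 2(P + 18) = 344 - 2P.
344 - 2P = -16 + 8.5P gives seller price Ps = 240/7; buyers pay Pb = 240/7 + 18 = 366/7.
New quantity: Q = 380 − 2(366/7) = 1928/7.
Revenue = 18 × 1928/7 = 34704/7.

Tax revenue = 34704/7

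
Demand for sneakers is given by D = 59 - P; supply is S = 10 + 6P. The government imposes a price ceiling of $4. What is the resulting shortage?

Shortage = 21

Equilibrium price would be P* = 7, so the ceiling at 4 binds.
At P = 4: D = 59 − 1(4) = 55, S = 10 + 6(4) = 34.
Shortage = 55 − 34 = 21.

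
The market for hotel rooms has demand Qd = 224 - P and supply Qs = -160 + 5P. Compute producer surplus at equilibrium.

Equilibrium: 224 - P = -160 + 5P gives P* = 64, Q* = 160.
Supply starts at P = 32 (where Qs = 0).
PS = ½(64 − 32)(160) = 2560.

Producer surplus = 2560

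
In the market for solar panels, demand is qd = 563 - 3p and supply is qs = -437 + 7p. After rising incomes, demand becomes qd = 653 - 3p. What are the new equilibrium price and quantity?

Original equilibrium: p* = 100, q* = 263.
New equilibrium: 653 - 3p = -437 + 7p, so 1090 = 10p and p' = 109; q' = 653 − 3(109) = 326.

p' = 109, q' = 326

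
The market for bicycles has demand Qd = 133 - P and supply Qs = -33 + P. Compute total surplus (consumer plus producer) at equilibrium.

Equilibrium: 133 - P = -33 + P gives P* = 83, Q* = 50.
Demand choke price: P = 133; supply starts at P = 33.
CS = ½(133 − 83)(50) = 1250; PS = ½(83 − 33)(50) = 1250.

Total surplus = 2500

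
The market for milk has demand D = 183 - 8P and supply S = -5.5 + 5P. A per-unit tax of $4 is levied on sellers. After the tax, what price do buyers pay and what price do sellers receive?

Pre-tax equilibrium: P* = 14.5, Q* = 67.
Tax on sellers shifts supply to S = -5.5 + 5(P − 4) = -25.5 + 5P.
183 - 8P = -25.5 + 5P gives buyer price Pb = 417/26; sellers receive Ps = 417/26 − 4 = 313/26.
New quantity: Q = 183 − 8(417/26) = 711/13.

Buyers pay 417/26, sellers receive 313/26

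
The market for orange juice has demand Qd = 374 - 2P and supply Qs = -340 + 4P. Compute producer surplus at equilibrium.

Equilibrium: 374 - 2P = -340 + 4P gives P* = 119, Q* = 136.
Supply starts at P = 85 (where Qs = 0).
PS = ½(119 − 85)(136) = 2312.

Producer surplus = 2312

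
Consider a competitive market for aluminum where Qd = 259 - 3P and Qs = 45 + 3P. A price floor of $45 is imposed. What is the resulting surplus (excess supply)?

Surplus = 56

Equilibrium price would be P* = 107/3, so the floor at 45 binds.
At P = 45: Qd = 124, Qs = 180.
Surplus = 180 − 124 = 56.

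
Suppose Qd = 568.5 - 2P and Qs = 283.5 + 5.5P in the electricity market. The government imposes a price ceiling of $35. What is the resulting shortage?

Equilibrium price would be P* = 38, so the ceiling at 35 binds.
At P = 35: Qd = 568.5 − 2(35) = 498.5, Qs = 283.5 + 5.5(35) = 476.
Shortage = 498.5 − 476 = 22.5.

Shortage = 22.5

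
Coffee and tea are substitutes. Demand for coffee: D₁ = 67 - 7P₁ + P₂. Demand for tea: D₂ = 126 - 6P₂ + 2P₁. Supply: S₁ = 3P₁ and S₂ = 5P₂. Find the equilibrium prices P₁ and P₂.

P₁ = 863/108, P₂ = 697/54

Market 1: 67 - 7P₁ + P₂ = 3P₁ → 10P₁ - P₂ = 67.
Market 2: 11P₂ - 2P₁ = 126.
Eliminating P₂: 11×(1) + 1×(2) gives 108P₁ = 863, so P₁ = 863/108.
Back-substitute into (2): P₂ = (126 + 2×863/108) / 11 = 697/54.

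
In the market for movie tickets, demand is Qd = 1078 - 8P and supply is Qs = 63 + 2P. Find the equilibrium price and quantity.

Set Qd = Qs: 1078 - 8P = 63 + 2P.
1015 = 10P, so P* = 101.5.
Q* = 1078 − 8(101.5) = 266.

P* = 101.5, Q* = 266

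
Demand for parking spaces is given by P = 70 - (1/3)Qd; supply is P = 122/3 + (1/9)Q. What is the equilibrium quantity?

Set the two price expressions equal: 70 - (1/3)Q = 122/3 + (1/9)Q.
88/3 = (4/9)Q, so Q* = 66.
P* = 70 − (1/3)(66) = 48.

Q* = 66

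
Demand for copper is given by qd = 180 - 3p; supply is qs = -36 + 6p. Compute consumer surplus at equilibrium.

Consumer surplus = 1944

Equilibrium: 180 - 3p = -36 + 6p gives p* = 24, q* = 108.
Demand choke price (qd = 0): p = 60.
CS = ½(60 − 24)(108) = 1944.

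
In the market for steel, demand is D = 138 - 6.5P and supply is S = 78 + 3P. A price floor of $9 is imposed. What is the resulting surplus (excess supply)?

Equilibrium price would be P* = 120/19, so the floor at 9 binds.
At P = 9: D = 79.5, S = 105.
Surplus = 105 − 79.5 = 25.5.

Surplus = 25.5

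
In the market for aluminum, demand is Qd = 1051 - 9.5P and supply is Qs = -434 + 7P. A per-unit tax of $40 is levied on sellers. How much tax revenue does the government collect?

Tax revenue = 45920/33

Pre-tax equilibrium: P* = 90, Q* = 196.
Tax on sellers shifts supply to Qs = -434 + 7(P − 40) = -714 + 7P.
1051 - 9.5P = -714 + 7P gives buyer price Pb = 3530/33; sellers receive Ps = 3530/33 − 40 = 2210/33.
New quantity: Q = 1051 − 9.5(3530/33) = 1148/33.
Revenue = 40 × 1148/33 = 45920/33.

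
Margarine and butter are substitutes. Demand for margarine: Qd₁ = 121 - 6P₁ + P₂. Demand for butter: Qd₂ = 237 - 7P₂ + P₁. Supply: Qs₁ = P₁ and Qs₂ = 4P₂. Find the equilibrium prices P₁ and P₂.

Market 1: 121 - 6P₁ + P₂ = P₁ → 7P₁ - P₂ = 121.
Market 2: 11P₂ - P₁ = 237.
Eliminating P₂: 11×(1) + 1×(2) gives 76P₁ = 1568, so P₁ = 392/19.
Back-substitute into (2): P₂ = (237 + 1×392/19) / 11 = 445/19.

P₁ = 392/19, P₂ = 445/19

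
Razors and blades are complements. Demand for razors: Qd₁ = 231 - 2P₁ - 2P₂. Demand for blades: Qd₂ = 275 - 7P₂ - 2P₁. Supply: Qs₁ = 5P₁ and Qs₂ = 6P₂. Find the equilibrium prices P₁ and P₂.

P₁ = 2453/87, P₂ = 1463/87

Market 1: 231 - 2P₁ - 2P₂ = 5P₁ → 7P₁ + 2P₂ = 231.
Market 2: 13P₂ + 2P₁ = 275.
Eliminating P₂: 13×(1) − 2×(2) gives 87P₁ = 2453, so P₁ = 2453/87.
Back-substitute into (2): P₂ = (275 − 2×2453/87) / 13 = 1463/87.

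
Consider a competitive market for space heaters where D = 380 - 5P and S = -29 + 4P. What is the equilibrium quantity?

Set D = S: 380 - 5P = -29 + 4P.
409 = 9P, so P* = 409/9.
Q* = 380 − 5(409/9) = 1375/9.

Q* = 1375/9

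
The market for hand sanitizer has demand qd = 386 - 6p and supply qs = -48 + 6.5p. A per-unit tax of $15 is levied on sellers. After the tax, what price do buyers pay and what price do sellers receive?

Pre-tax equilibrium: p* = 34.72, q* = 177.68.
Tax on sellers shifts supply to qs = -48 + 6.5(p − 15) = -145.5 + 6.5p.
386 - 6p = -145.5 + 6.5p gives buyer price pb = 42.52; sellers receive ps = 42.52 − 15 = 27.52.
New quantity: q = 386 − 6(42.52) = 130.88.

Buyers pay $42.52, sellers receive $27.52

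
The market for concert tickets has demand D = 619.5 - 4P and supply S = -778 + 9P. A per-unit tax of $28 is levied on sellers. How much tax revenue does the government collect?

Pre-tax equilibrium: P* = 107.5, Q* = 189.5.
Tax on sellers shifts supply to S = -778 + 9(P − 28) = -1030 + 9P.
619.5 - 4P = -1030 + 9P gives buyer price Pb = 3299/26; sellers receive Ps = 3299/26 − 28 = 2571/26.
New quantity: Q = 619.5 − 4(3299/26) = 2911/26.
Revenue = 28 × 2911/26 = 40754/13.

Tax revenue = 40754/13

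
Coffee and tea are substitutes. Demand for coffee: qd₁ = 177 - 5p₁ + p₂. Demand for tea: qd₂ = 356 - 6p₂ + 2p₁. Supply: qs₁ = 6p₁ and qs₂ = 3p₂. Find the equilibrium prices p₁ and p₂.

p₁ = 1949/97, p₂ = 4270/97

Market 1: 177 - 5p₁ + p₂ = 6p₁ → 11p₁ - p₂ = 177.
Market 2: 9p₂ - 2p₁ = 356.
Eliminating p₂: 9×(1) + 1×(2) gives 97p₁ = 1949, so p₁ = 1949/97.
Back-substitute into (2): p₂ = (356 + 2×1949/97) / 9 = 4270/97.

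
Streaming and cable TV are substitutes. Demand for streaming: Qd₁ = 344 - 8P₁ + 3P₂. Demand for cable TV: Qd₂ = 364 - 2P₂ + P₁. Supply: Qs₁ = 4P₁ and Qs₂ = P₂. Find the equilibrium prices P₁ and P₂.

P₁ = 708/11, P₂ = 4712/33

Market 1: 344 - 8P₁ + 3P₂ = 4P₁ → 12P₁ - 3P₂ = 344.
Market 2: 3P₂ - P₁ = 364.
Eliminating P₂: 3×(1) + 3×(2) gives 33P₁ = 2124, so P₁ = 708/11.
Back-substitute into (2): P₂ = (364 + 1×708/11) / 3 = 4712/33.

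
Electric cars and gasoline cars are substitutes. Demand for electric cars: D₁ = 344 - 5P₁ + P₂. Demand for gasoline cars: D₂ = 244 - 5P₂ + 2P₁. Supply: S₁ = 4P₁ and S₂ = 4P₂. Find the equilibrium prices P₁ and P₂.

Market 1: 344 - 5P₁ + P₂ = 4P₁ → 9P₁ - P₂ = 344.
Market 2: 9P₂ - 2P₁ = 244.
Eliminating P₂: 9×(1) + 1×(2) gives 79P₁ = 3340, so P₁ = 3340/79.
Back-substitute into (2): P₂ = (244 + 2×3340/79) / 9 = 2884/79.

P₁ = 3340/79, P₂ = 2884/79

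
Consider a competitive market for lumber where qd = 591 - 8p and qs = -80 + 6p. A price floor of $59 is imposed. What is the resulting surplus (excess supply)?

Equilibrium price would be p* = 671/14, so the floor at 59 binds.
At p = 59: qd = 119, qs = 274.
Surplus = 274 − 119 = 155.

Surplus = 155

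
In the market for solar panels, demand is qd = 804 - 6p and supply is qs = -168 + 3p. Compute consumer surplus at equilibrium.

Equilibrium: 804 - 6p = -168 + 3p gives p* = 108, q* = 156.
Demand choke price (qd = 0): p = 134.
CS = ½(134 − 108)(156) = 2028.

Consumer surplus = 2028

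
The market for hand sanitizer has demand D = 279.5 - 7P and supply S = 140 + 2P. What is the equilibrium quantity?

Set D = S: 279.5 - 7P = 140 + 2P.
139.5 = 9P, so P* = 15.5.
Q* = 279.5 − 7(15.5) = 171.

Q* = 171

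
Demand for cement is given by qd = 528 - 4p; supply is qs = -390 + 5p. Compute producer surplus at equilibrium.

Producer surplus = 1440

Equilibrium: 528 - 4p = -390 + 5p gives p* = 102, q* = 120.
Supply starts at p = 78 (where qs = 0).
PS = ½(102 − 78)(120) = 1440.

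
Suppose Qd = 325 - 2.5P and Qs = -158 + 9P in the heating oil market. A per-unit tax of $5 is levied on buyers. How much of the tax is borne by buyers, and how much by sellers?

Pre-tax equilibrium: P* = 42, Q* = 220.
Tax on buyers shifts demand to Qd = 325 − 2.5(P + 5) = 312.5 - 2.5P.
312.5 - 2.5P = -158 + 9P gives seller price Ps = 941/23; buyers pay Pb = 941/23 + 5 = 1056/23.
New quantity: Q = 325 − 2.5(1056/23) = 4835/23.
Buyer burden = 1056/23 − 42 = 90/23; seller burden = 42 − 941/23 = 25/23.

Buyers bear 90/23, sellers bear 25/23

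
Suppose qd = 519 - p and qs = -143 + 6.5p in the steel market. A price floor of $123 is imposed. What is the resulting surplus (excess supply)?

Surplus = 260.5

Equilibrium price would be p* = 1324/15, so the floor at 123 binds.
At p = 123: qd = 396, qs = 656.5.
Surplus = 656.5 − 396 = 260.5.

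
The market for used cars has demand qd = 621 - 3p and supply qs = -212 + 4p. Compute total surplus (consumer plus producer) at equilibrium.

Equilibrium: 621 - 3p = -212 + 4p gives p* = 119, q* = 264.
Demand choke price: p = 207; supply starts at p = 53.
CS = ½(207 − 119)(264) = 11616; PS = ½(119 − 53)(264) = 8712.

Total surplus = 20328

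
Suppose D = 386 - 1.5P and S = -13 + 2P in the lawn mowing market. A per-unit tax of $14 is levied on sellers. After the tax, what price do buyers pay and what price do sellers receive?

Pre-tax equilibrium: P* = 114, Q* = 215.
Tax on sellers shifts supply to S = -13 + 2(P − 14) = -41 + 2P.
386 - 1.5P = -41 + 2P gives buyer price Pb = 122; sellers receive Ps = 122 − 14 = 108.
New quantity: Q = 386 − 1.5(122) = 203.

Buyers pay $122, sellers receive $108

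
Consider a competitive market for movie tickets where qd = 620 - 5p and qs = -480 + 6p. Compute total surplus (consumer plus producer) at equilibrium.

Total surplus = 2640

Equilibrium: 620 - 5p = -480 + 6p gives p* = 100, q* = 120.
Demand choke price: p = 124; supply starts at p = 80.
CS = ½(124 − 100)(120) = 1440; PS = ½(100 − 80)(120) = 1200.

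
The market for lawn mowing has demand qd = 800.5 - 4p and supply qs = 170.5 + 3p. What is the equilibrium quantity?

q* = 440.5

Set qd = qs: 800.5 - 4p = 170.5 + 3p.
630 = 7p, so p* = 90.
q* = 800.5 − 4(90) = 440.5.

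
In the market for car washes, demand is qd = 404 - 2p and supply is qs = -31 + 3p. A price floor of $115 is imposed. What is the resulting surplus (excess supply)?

Surplus = 140

Equilibrium price would be p* = 87, so the floor at 115 binds.
At p = 115: qd = 174, qs = 314.
Surplus = 314 − 174 = 140.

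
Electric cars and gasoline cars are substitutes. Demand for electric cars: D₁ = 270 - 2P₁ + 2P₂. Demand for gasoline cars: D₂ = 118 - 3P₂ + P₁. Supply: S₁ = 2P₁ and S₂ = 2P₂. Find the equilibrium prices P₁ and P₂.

Market 1: 270 - 2P₁ + 2P₂ = 2P₁ → 4P₁ - 2P₂ = 270.
Market 2: 5P₂ - P₁ = 118.
Eliminating P₂: 5×(1) + 2×(2) gives 18P₁ = 1586, so P₁ = 793/9.
Back-substitute into (2): P₂ = (118 + 1×793/9) / 5 = 371/9.

P₁ = 793/9, P₂ = 371/9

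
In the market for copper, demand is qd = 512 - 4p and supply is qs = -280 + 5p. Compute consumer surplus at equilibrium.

Consumer surplus = 3200

Equilibrium: 512 - 4p = -280 + 5p gives p* = 88, q* = 160.
Demand choke price (qd = 0): p = 128.
CS = ½(128 − 88)(160) = 3200.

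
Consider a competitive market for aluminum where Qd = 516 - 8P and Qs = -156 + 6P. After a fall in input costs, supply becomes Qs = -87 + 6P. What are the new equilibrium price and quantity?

P' = 603/14, Q' = 1200/7

Original equilibrium: P* = 48, Q* = 132.
New equilibrium: 516 - 8P = -87 + 6P, so 603 = 14P and P' = 603/14; Q' = 516 − 8(603/14) = 1200/7.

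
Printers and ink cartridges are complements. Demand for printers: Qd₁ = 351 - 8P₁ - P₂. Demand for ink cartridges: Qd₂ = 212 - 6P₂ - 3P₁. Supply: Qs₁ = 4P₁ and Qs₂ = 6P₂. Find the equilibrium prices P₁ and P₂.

Market 1: 351 - 8P₁ - P₂ = 4P₁ → 12P₁ + P₂ = 351.
Market 2: 12P₂ + 3P₁ = 212.
Eliminating P₂: 12×(1) − 1×(2) gives 141P₁ = 4000, so P₁ = 4000/141.
Back-substitute into (2): P₂ = (212 − 3×4000/141) / 12 = 497/47.

P₁ = 4000/141, P₂ = 497/47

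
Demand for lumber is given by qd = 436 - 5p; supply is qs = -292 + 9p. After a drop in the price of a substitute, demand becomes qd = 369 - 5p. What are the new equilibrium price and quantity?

Original equilibrium: p* = 52, q* = 176.
New equilibrium: 369 - 5p = -292 + 9p, so 661 = 14p and p' = 661/14; q' = 369 − 5(661/14) = 1861/14.

p' = 661/14, q' = 1861/14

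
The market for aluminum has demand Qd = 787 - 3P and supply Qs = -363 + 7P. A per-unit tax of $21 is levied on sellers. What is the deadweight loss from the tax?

Deadweight loss = 463.05

Pre-tax equilibrium: P* = 115, Q* = 442.
Tax on sellers shifts supply to Qs = -363 + 7(P − 21) = -510 + 7P.
787 - 3P = -510 + 7P gives buyer price Pb = 129.7; sellers receive Ps = 129.7 − 21 = 108.7.
New quantity: Q = 787 − 3(129.7) = 397.9.
DWL = ½ × 21 × (442 − 397.9) = 463.05.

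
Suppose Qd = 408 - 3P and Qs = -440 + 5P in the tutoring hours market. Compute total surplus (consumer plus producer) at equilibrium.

Total surplus = 2160

Equilibrium: 408 - 3P = -440 + 5P gives P* = 106, Q* = 90.
Demand choke price: P = 136; supply starts at P = 88.
CS = ½(136 − 106)(90) = 1350; PS = ½(106 − 88)(90) = 810.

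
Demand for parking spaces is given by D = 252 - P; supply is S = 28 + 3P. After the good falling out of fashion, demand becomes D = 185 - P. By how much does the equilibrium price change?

ΔP = -16.75

Original equilibrium: P* = 56, Q* = 196.
New equilibrium: 185 - P = 28 + 3P, so 157 = 4P and P' = 39.25; Q' = 185 − 1(39.25) = 145.75.
Change in price: 39.25 − 56 = -16.75.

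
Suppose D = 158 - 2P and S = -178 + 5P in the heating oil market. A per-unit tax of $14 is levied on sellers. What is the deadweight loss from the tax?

Deadweight loss = 140

Pre-tax equilibrium: P* = 48, Q* = 62.
Tax on sellers shifts supply to S = -178 + 5(P − 14) = -248 + 5P.
158 - 2P = -248 + 5P gives buyer price Pb = 58; sellers receive Ps = 58 − 14 = 44.
New quantity: Q = 158 − 2(58) = 42.
DWL = ½ × 14 × (62 − 42) = 140.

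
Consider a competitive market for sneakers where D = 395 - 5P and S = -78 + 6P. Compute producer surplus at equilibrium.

Equilibrium: 395 - 5P = -78 + 6P gives P* = 43, Q* = 180.
Supply starts at P = 13 (where S = 0).
PS = ½(43 − 13)(180) = 2700.

Producer surplus = 2700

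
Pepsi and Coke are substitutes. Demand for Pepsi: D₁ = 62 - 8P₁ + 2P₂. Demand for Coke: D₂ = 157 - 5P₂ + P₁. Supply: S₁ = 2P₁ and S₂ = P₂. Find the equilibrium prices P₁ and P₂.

P₁ = 343/29, P₂ = 816/29

Market 1: 62 - 8P₁ + 2P₂ = 2P₁ → 10P₁ - 2P₂ = 62.
Market 2: 6P₂ - P₁ = 157.
Eliminating P₂: 6×(1) + 2×(2) gives 58P₁ = 686, so P₁ = 343/29.
Back-substitute into (2): P₂ = (157 + 1×343/29) / 6 = 816/29.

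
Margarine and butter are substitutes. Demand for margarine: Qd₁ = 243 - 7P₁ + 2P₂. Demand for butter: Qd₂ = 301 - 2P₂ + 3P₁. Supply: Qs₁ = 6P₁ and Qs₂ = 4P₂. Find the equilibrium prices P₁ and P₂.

P₁ = 515/18, P₂ = 2321/36

Market 1: 243 - 7P₁ + 2P₂ = 6P₁ → 13P₁ - 2P₂ = 243.
Market 2: 6P₂ - 3P₁ = 301.
Eliminating P₂: 6×(1) + 2×(2) gives 72P₁ = 2060, so P₁ = 515/18.
Back-substitute into (2): P₂ = (301 + 3×515/18) / 6 = 2321/36.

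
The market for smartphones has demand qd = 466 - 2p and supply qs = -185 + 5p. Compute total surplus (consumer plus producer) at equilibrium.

Equilibrium: 466 - 2p = -185 + 5p gives p* = 93, q* = 280.
Demand choke price: p = 233; supply starts at p = 37.
CS = ½(233 − 93)(280) = 19600; PS = ½(93 − 37)(280) = 7840.

Total surplus = 27440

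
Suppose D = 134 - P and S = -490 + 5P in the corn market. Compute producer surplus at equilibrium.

Producer surplus = 90

Equilibrium: 134 - P = -490 + 5P gives P* = 104, Q* = 30.
Supply starts at P = 98 (where S = 0).
PS = ½(104 − 98)(30) = 90.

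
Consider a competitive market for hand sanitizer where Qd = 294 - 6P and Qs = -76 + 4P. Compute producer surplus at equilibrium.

Producer surplus = 648

Equilibrium: 294 - 6P = -76 + 4P gives P* = 37, Q* = 72.
Supply starts at P = 19 (where Qs = 0).
PS = ½(37 − 19)(72) = 648.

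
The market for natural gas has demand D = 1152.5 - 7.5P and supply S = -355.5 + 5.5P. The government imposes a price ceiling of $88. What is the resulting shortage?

Shortage = 364

Equilibrium price would be P* = 116, so the ceiling at 88 binds.
At P = 88: D = 1152.5 − 7.5(88) = 492.5, S = -355.5 + 5.5(88) = 128.5.
Shortage = 492.5 − 128.5 = 364.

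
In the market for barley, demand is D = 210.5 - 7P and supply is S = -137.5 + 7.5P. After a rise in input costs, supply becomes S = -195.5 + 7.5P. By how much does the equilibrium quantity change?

Original equilibrium: P* = 24, Q* = 42.5.
New equilibrium: 210.5 - 7P = -195.5 + 7.5P, so 406 = 14.5P and P' = 28; Q' = 210.5 − 7(28) = 14.5.
Change in quantity: 14.5 − 42.5 = -28.

ΔQ = -28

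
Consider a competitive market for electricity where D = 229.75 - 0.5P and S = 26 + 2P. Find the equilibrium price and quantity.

Set D = S: 229.75 - 0.5P = 26 + 2P.
203.75 = 2.5P, so P* = 81.5.
Q* = 229.75 − 0.5(81.5) = 189.

P* = 81.5, Q* = 189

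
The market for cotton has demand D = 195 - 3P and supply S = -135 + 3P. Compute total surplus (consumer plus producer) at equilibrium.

Equilibrium: 195 - 3P = -135 + 3P gives P* = 55, Q* = 30.
Demand choke price: P = 65; supply starts at P = 45.
CS = ½(65 − 55)(30) = 150; PS = ½(55 − 45)(30) = 150.

Total surplus = 300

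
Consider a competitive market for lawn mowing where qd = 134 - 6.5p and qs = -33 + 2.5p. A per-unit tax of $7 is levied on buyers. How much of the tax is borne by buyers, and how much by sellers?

Buyers bear 35/18, sellers bear 91/18

Pre-tax equilibrium: p* = 167/9, q* = 241/18.
Tax on buyers shifts demand to qd = 134 − 6.5(p + 7) = 88.5 - 6.5p.
88.5 - 6.5p = -33 + 2.5p gives seller price ps = 13.5; buyers pay pb = 13.5 + 7 = 20.5.
New quantity: q = 134 − 6.5(20.5) = 0.75.
Buyer burden = 20.5 − 167/9 = 35/18; seller burden = 167/9 − 13.5 = 91/18.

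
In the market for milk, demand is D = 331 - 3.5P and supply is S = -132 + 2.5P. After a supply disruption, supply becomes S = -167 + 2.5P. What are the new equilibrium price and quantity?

Original equilibrium: P* = 463/6, Q* = 731/12.
New equilibrium: 331 - 3.5P = -167 + 2.5P, so 498 = 6P and P' = 83; Q' = 331 − 3.5(83) = 40.5.

P' = 83, Q' = 40.5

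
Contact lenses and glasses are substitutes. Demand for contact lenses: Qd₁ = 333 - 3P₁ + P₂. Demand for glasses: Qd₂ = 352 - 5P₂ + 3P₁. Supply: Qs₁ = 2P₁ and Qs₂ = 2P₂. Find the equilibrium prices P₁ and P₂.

P₁ = 83.84375, P₂ = 86.21875

Market 1: 333 - 3P₁ + P₂ = 2P₁ → 5P₁ - P₂ = 333.
Market 2: 7P₂ - 3P₁ = 352.
Eliminating P₂: 7×(1) + 1×(2) gives 32P₁ = 2683, so P₁ = 83.84375.
Back-substitute into (2): P₂ = (352 + 3×83.84375) / 7 = 86.21875.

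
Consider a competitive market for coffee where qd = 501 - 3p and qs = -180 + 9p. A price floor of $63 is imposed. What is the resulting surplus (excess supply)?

Surplus = 75

Equilibrium price would be p* = 56.75, so the floor at 63 binds.
At p = 63: qd = 312, qs = 387.
Surplus = 387 − 312 = 75.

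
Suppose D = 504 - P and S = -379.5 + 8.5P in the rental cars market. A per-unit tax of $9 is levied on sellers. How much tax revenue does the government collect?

Tax revenue = 68904/19

Pre-tax equilibrium: P* = 93, Q* = 411.
Tax on sellers shifts supply to S = -379.5 + 8.5(P − 9) = -456 + 8.5P.
504 - P = -456 + 8.5P gives buyer price Pb = 1920/19; sellers receive Ps = 1920/19 − 9 = 1749/19.
New quantity: Q = 504 − 1(1920/19) = 7656/19.
Revenue = 9 × 7656/19 = 68904/19.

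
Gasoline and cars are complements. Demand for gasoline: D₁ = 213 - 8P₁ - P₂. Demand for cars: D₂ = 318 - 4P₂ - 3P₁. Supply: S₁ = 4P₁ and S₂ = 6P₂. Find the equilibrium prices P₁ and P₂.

Market 1: 213 - 8P₁ - P₂ = 4P₁ → 12P₁ + P₂ = 213.
Market 2: 10P₂ + 3P₁ = 318.
Eliminating P₂: 10×(1) − 1×(2) gives 117P₁ = 1812, so P₁ = 604/39.
Back-substitute into (2): P₂ = (318 − 3×604/39) / 10 = 353/13.

P₁ = 604/39, P₂ = 353/13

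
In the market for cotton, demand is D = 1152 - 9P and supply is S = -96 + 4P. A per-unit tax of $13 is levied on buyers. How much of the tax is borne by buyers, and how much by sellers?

Pre-tax equilibrium: P* = 96, Q* = 288.
Tax on buyers shifts demand to D = 1152 − 9(P + 13) = 1035 - 9P.
1035 - 9P = -96 + 4P gives seller price Ps = 87; buyers pay Pb = 87 + 13 = 100.
New quantity: Q = 1152 − 9(100) = 252.
Buyer burden = 100 − 96 = 4; seller burden = 96 − 87 = 9.

Buyers bear $4, sellers bear $9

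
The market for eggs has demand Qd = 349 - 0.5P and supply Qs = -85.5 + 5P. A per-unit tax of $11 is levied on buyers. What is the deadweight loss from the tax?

Deadweight loss = 27.5

Pre-tax equilibrium: P* = 79, Q* = 309.5.
Tax on buyers shifts demand to Qd = 349 − 0.5(P + 11) = 343.5 - 0.5P.
343.5 - 0.5P = -85.5 + 5P gives seller price Ps = 78; buyers pay Pb = 78 + 11 = 89.
New quantity: Q = 349 − 0.5(89) = 304.5.
DWL = ½ × 11 × (309.5 − 304.5) = 27.5.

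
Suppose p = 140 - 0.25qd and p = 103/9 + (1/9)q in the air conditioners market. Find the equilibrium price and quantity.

p* = 51, q* = 356

Set the two price expressions equal: 140 - 0.25q = 103/9 + (1/9)q.
1157/9 = (13/36)q, so q* = 356.
p* = 140 − (0.25)(356) = 51.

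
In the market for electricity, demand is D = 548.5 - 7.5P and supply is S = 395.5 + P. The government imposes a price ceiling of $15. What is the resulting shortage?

Shortage = 25.5

Equilibrium price would be P* = 18, so the ceiling at 15 binds.
At P = 15: D = 548.5 − 7.5(15) = 436, S = 395.5 + 1(15) = 410.5.
Shortage = 436 − 410.5 = 25.5.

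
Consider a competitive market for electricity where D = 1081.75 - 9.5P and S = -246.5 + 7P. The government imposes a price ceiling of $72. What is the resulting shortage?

Shortage = 140.25

Equilibrium price would be P* = 80.5, so the ceiling at 72 binds.
At P = 72: D = 1081.75 − 9.5(72) = 397.75, S = -246.5 + 7(72) = 257.5.
Shortage = 397.75 − 257.5 = 140.25.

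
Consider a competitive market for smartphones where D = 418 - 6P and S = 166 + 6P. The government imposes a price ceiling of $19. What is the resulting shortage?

Shortage = 24

Equilibrium price would be P* = 21, so the ceiling at 19 binds.
At P = 19: D = 418 − 6(19) = 304, S = 166 + 6(19) = 280.
Shortage = 304 − 280 = 24.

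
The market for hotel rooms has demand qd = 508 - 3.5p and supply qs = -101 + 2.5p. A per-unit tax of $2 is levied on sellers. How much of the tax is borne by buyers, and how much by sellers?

Pre-tax equilibrium: p* = 101.5, q* = 152.75.
Tax on sellers shifts supply to qs = -101 + 2.5(p − 2) = -106 + 2.5p.
508 - 3.5p = -106 + 2.5p gives buyer price pb = 307/3; sellers receive ps = 307/3 − 2 = 301/3.
New quantity: q = 508 − 3.5(307/3) = 899/6.
Buyer burden = 307/3 − 101.5 = 5/6; seller burden = 101.5 − 301/3 = 7/6.

Buyers bear 5/6, sellers bear 7/6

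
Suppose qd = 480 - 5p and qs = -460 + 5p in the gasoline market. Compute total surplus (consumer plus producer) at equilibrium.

Total surplus = 20

Equilibrium: 480 - 5p = -460 + 5p gives p* = 94, q* = 10.
Demand choke price: p = 96; supply starts at p = 92.
CS = ½(96 − 94)(10) = 10; PS = ½(94 − 92)(10) = 10.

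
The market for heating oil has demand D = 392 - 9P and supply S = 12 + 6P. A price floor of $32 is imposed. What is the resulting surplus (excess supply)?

Equilibrium price would be P* = 76/3, so the floor at 32 binds.
At P = 32: D = 104, S = 204.
Surplus = 204 − 104 = 100.

Surplus = 100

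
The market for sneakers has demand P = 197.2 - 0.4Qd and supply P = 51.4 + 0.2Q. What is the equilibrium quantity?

Q* = 243

Set the two price expressions equal: 197.2 - 0.4Q = 51.4 + 0.2Q.
145.8 = 0.6Q, so Q* = 243.
P* = 197.2 − (0.4)(243) = 100.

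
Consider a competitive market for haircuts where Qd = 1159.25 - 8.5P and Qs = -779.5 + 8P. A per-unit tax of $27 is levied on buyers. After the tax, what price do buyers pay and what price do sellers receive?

Pre-tax equilibrium: P* = 117.5, Q* = 160.5.
Tax on buyers shifts demand to Qd = 1159.25 − 8.5(P + 27) = 929.75 - 8.5P.
929.75 - 8.5P = -779.5 + 8P gives seller price Ps = 2279/22; buyers pay Pb = 2279/22 + 27 = 2873/22.
New quantity: Q = 1159.25 − 8.5(2873/22) = 1083/22.

Buyers pay 2873/22, sellers receive 2279/22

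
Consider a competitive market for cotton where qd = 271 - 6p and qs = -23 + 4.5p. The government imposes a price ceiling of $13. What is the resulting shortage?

Shortage = 157.5

Equilibrium price would be p* = 28, so the ceiling at 13 binds.
At p = 13: qd = 271 − 6(13) = 193, qs = -23 + 4.5(13) = 35.5.
Shortage = 193 − 35.5 = 157.5.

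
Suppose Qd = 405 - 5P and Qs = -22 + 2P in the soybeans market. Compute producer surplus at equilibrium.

Producer surplus = 2500

Equilibrium: 405 - 5P = -22 + 2P gives P* = 61, Q* = 100.
Supply starts at P = 11 (where Qs = 0).
PS = ½(61 − 11)(100) = 2500.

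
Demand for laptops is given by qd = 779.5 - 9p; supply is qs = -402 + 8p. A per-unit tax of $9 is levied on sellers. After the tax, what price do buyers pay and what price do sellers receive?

Buyers pay 2507/34, sellers receive 2201/34

Pre-tax equilibrium: p* = 69.5, q* = 154.
Tax on sellers shifts supply to qs = -402 + 8(p − 9) = -474 + 8p.
779.5 - 9p = -474 + 8p gives buyer price pb = 2507/34; sellers receive ps = 2507/34 − 9 = 2201/34.
New quantity: q = 779.5 − 9(2507/34) = 1970/17.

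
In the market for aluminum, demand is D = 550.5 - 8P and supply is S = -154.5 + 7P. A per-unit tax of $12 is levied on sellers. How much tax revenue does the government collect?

Pre-tax equilibrium: P* = 47, Q* = 174.5.
Tax on sellers shifts supply to S = -154.5 + 7(P − 12) = -238.5 + 7P.
550.5 - 8P = -238.5 + 7P gives buyer price Pb = 52.6; sellers receive Ps = 52.6 − 12 = 40.6.
New quantity: Q = 550.5 − 8(52.6) = 129.7.
Revenue = 12 × 129.7 = 1556.4.

Tax revenue = 1556.4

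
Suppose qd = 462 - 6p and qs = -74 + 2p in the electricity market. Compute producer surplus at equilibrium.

Equilibrium: 462 - 6p = -74 + 2p gives p* = 67, q* = 60.
Supply starts at p = 37 (where qs = 0).
PS = ½(67 − 37)(60) = 900.

Producer surplus = 900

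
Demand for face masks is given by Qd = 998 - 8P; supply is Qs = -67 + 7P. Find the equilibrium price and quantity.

Set Qd = Qs: 998 - 8P = -67 + 7P.
1065 = 15P, so P* = 71.
Q* = 998 − 8(71) = 430.

P* = 71, Q* = 430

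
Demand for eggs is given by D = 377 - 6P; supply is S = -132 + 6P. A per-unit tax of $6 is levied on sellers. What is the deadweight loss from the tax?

Deadweight loss = 54

Pre-tax equilibrium: P* = 509/12, Q* = 122.5.
Tax on sellers shifts supply to S = -132 + 6(P − 6) = -168 + 6P.
377 - 6P = -168 + 6P gives buyer price Pb = 545/12; sellers receive Ps = 545/12 − 6 = 473/12.
New quantity: Q = 377 − 6(545/12) = 104.5.
DWL = ½ × 6 × (122.5 − 104.5) = 54.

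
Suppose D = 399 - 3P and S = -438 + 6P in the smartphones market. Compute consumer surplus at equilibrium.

Equilibrium: 399 - 3P = -438 + 6P gives P* = 93, Q* = 120.
Demand choke price (D = 0): P = 133.
CS = ½(133 − 93)(120) = 2400.

Consumer surplus = 2400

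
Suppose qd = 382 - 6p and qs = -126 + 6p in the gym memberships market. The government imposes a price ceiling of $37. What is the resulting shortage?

Shortage = 64

Equilibrium price would be p* = 127/3, so the ceiling at 37 binds.
At p = 37: qd = 382 − 6(37) = 160, qs = -126 + 6(37) = 96.
Shortage = 160 − 96 = 64.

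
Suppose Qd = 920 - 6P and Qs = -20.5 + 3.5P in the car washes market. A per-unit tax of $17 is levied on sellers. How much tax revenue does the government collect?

Pre-tax equilibrium: P* = 99, Q* = 326.
Tax on sellers shifts supply to Qs = -20.5 + 3.5(P − 17) = -80 + 3.5P.
920 - 6P = -80 + 3.5P gives buyer price Pb = 2000/19; sellers receive Ps = 2000/19 − 17 = 1677/19.
New quantity: Q = 920 − 6(2000/19) = 5480/19.
Revenue = 17 × 5480/19 = 93160/19.

Tax revenue = 93160/19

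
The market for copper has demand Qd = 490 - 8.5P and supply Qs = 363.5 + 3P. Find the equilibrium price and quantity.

P* = 11, Q* = 396.5

Set Qd = Qs: 490 - 8.5P = 363.5 + 3P.
126.5 = 11.5P, so P* = 11.
Q* = 490 − 8.5(11) = 396.5.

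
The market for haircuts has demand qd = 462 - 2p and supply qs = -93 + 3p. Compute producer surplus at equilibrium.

Equilibrium: 462 - 2p = -93 + 3p gives p* = 111, q* = 240.
Supply starts at p = 31 (where qs = 0).
PS = ½(111 − 31)(240) = 9600.

Producer surplus = 9600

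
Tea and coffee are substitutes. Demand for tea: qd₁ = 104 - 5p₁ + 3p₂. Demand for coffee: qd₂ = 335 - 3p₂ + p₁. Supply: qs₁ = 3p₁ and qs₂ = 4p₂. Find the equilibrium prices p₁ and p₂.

Market 1: 104 - 5p₁ + 3p₂ = 3p₁ → 8p₁ - 3p₂ = 104.
Market 2: 7p₂ - p₁ = 335.
Eliminating p₂: 7×(1) + 3×(2) gives 53p₁ = 1733, so p₁ = 1733/53.
Back-substitute into (2): p₂ = (335 + 1×1733/53) / 7 = 2784/53.

p₁ = 1733/53, p₂ = 2784/53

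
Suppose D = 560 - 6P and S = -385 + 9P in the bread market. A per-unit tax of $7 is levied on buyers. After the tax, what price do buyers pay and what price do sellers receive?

Pre-tax equilibrium: P* = 63, Q* = 182.
Tax on buyers shifts demand to D = 560 − 6(P + 7) = 518 - 6P.
518 - 6P = -385 + 9P gives seller price Ps = 60.2; buyers pay Pb = 60.2 + 7 = 67.2.
New quantity: Q = 560 − 6(67.2) = 156.8.

Buyers pay $67.2, sellers receive $60.2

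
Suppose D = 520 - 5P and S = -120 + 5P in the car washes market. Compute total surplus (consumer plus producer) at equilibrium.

Total surplus = 8000

Equilibrium: 520 - 5P = -120 + 5P gives P* = 64, Q* = 200.
Demand choke price: P = 104; supply starts at P = 24.
CS = ½(104 − 64)(200) = 4000; PS = ½(64 − 24)(200) = 4000.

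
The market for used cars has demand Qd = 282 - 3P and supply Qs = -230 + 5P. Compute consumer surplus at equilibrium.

Consumer surplus = 1350

Equilibrium: 282 - 3P = -230 + 5P gives P* = 64, Q* = 90.
Demand choke price (Qd = 0): P = 94.
CS = ½(94 − 64)(90) = 1350.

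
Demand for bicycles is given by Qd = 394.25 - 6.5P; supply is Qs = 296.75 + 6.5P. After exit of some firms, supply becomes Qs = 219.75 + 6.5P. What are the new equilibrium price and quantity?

P' = 349/26, Q' = 307

Original equilibrium: P* = 7.5, Q* = 345.5.
New equilibrium: 394.25 - 6.5P = 219.75 + 6.5P, so 174.5 = 13P and P' = 349/26; Q' = 394.25 − 6.5(349/26) = 307.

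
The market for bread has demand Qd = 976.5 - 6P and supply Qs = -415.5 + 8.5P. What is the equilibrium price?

P* = 96

Set Qd = Qs: 976.5 - 6P = -415.5 + 8.5P.
1392 = 14.5P, so P* = 96.
Q* = 976.5 − 6(96) = 400.5.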